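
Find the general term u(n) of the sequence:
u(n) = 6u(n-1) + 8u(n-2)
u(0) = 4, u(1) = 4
Characteristic equation: x² - 6x - 8 = 0.
Discriminant Δ = (6)² + 4·(8) = 68.
Roots r₁,₂ = (6 ± √68)/2, so r₁ = 3 + \sqrt{17}, r₂ = 3 - \sqrt{17}.
General solution: u(n) = A·r₁^n + B·r₂^n.
From the initial conditions, A + B = 4 and r₁A + r₂B = 4.
Since r₁ - r₂ = √68: A = (4 - (4)r₂)/√68 = 2 - \frac{4 \sqrt{17}}{17}, and B = 4 - A = \frac{4 \sqrt{17}}{17} + 2.
So u(n) = \left(2 - \frac{4 \sqrt{17}}{17}\right)\left(3 + \sqrt{17}\right)^n + \left(\frac{4 \sqrt{17}}{17} + 2\right)\left(3 - \sqrt{17}\right)^n.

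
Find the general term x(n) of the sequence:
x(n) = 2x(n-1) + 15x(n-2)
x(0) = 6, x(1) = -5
Characteristic equation: x² - 2x - 15 = 0, which factors as (x - (-3))(x - (5)) = 0.
Roots r₁ = -3, r₂ = 5 (distinct).
General solution: x(n) = A·(-3)^n + B·(5)^n.
From x(0) = 6: A + B = 6.
From x(1) = -5: -3A + 5B = -5.
Solving: A = \frac{35}{8}, B = \frac{13}{8}.
So x(n) = \frac{35 \left(-3\right)^{n}}{8} + \frac{13 \cdot 5^{n}}{8}.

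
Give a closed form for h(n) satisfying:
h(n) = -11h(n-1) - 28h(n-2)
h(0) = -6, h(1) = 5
Characteristic equation: x² + 11x + 28 = 0, which factors as (x - (-7))(x - (-4)) = 0.
Roots r₁ = -7, r₂ = -4 (distinct).
General solution: h(n) = A·(-7)^n + B·(-4)^n.
From h(0) = -6: A + B = -6.
From h(1) = 5: -7A - 4B = 5.
Solving: A = \frac{19}{3}, B = - \frac{37}{3}.
So h(n) = - \frac{37 \left(-4\right)^{n}}{3} + \frac{19 \left(-7\right)^{n}}{3}.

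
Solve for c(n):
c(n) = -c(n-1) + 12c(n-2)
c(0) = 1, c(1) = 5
Characteristic equation: x² + x - 12 = 0, which factors as (x - (3))(x - (-4)) = 0.
Roots r₁ = 3, r₂ = -4 (distinct).
General solution: c(n) = A·(3)^n + B·(-4)^n.
From c(0) = 1: A + B = 1.
From c(1) = 5: 3A - 4B = 5.
Solving: A = \frac{9}{7}, B = - \frac{2}{7}.
So c(n) = - \frac{2 \left(-4\right)^{n}}{7} + \frac{9 \cdot 3^{n}}{7}.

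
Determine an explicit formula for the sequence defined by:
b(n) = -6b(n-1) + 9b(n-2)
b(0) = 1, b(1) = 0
Characteristic equation: x² + 6x - 9 = 0.
Discriminant Δ = (-6)² + 4·(9) = 72.
Roots r₁,₂ = (-6 ± √72)/2, so r₁ = -3 + 3 \sqrt{2}, r₂ = - 3 \sqrt{2} - 3.
General solution: b(n) = A·r₁^n + B·r₂^n.
From the initial conditions, A + B = 1 and r₁A + r₂B = 0.
Since r₁ - r₂ = √72: A = (0 - (1)r₂)/√72 = \frac{\sqrt{2}}{4} + \frac{1}{2}, and B = 1 - A = \frac{1}{2} - \frac{\sqrt{2}}{4}.
So b(n) = \left(\frac{\sqrt{2}}{4} + \frac{1}{2}\right)\left(-3 + 3 \sqrt{2}\right)^n + \left(\frac{1}{2} - \frac{\sqrt{2}}{4}\right)\left(- 3 \sqrt{2} - 3\right)^n.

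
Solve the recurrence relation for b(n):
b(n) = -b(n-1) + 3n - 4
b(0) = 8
First-order linear with linear forcing.
Homogeneous solution: b_h(n) = A·(-1)^n.
Try particular b_p(n) = pn + q. Substituting:
  pn + q = -(p(n-1) + q) + 3n - 4.
Matching the n-coefficient: p = -p + 3 ⇒ p = \frac{3}{2}.
Matching constants: q = p - q - 4 ⇒ q = - \frac{5}{4}.
General: b(n) = A·(-1)^n + \frac{3 n}{2} - \frac{5}{4}.
Apply b(0) = 8: A - \frac{5}{4} = 8 ⇒ A = \frac{37}{4}.
So b(n) = \frac{37 \left(-1\right)^{n}}{4} + \frac{3 n}{2} - \frac{5}{4}.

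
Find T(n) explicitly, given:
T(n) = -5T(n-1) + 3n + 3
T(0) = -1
First-order linear with linear forcing.
Homogeneous solution: T_h(n) = A·(-5)^n.
Try particular T_p(n) = pn + q. Substituting:
  pn + q = -5(p(n-1) + q) + 3n + 3.
Matching the n-coefficient: p = -5p + 3 ⇒ p = \frac{1}{2}.
Matching constants: q = 5p - 5q + 3 ⇒ q = \frac{11}{12}.
General: T(n) = A·(-5)^n + \frac{n}{2} + \frac{11}{12}.
Apply T(0) = -1: A + \frac{11}{12} = -1 ⇒ A = - \frac{23}{12}.
So T(n) = - \frac{23 \left(-5\right)^{n}}{12} + \frac{n}{2} + \frac{11}{12}.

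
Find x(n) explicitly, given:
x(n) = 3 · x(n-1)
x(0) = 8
Pure geometric recurrence with ratio 3.
By induction x(n) = x(0) · (3)^n = 8 \cdot 3^{n}.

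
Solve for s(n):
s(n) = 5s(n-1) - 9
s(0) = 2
First-order linear non-homogeneous.
Homogeneous solution: s_h(n) = A·(5)^n.
Try constant particular solution s_p = K: K = 5K - 9 ⇒ K = \frac{9}{4}.
General: s(n) = A·(5)^n + \frac{9}{4}.
Apply s(0) = 2: A + \frac{9}{4} = 2 ⇒ A = - \frac{1}{4}.
So s(n) = \frac{9}{4} - \frac{5^{n}}{4}.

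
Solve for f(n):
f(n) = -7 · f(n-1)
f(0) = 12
Pure geometric recurrence with ratio -7.
By induction f(n) = f(0) · (-7)^n = 12 \left(-7\right)^{n}.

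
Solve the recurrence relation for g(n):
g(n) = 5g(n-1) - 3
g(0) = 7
First-order linear non-homogeneous.
Homogeneous solution: g_h(n) = A·(5)^n.
Try constant particular solution g_p = K: K = 5K - 3 ⇒ K = \frac{3}{4}.
General: g(n) = A·(5)^n + \frac{3}{4}.
Apply g(0) = 7: A + \frac{3}{4} = 7 ⇒ A = \frac{25}{4}.
So g(n) = \frac{25 \cdot 5^{n}}{4} + \frac{3}{4}.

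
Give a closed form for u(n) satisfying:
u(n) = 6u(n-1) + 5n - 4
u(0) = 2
First-order linear with linear forcing.
Homogeneous solution: u_h(n) = A·(6)^n.
Try particular u_p(n) = pn + q. Substituting:
  pn + q = 6(p(n-1) + q) + 5n - 4.
Matching the n-coefficient: p = 6p + 5 ⇒ p = -1.
Matching constants: q = -6p + 6q - 4 ⇒ q = - \frac{2}{5}.
General: u(n) = A·(6)^n - n - \frac{2}{5}.
Apply u(0) = 2: A - \frac{2}{5} = 2 ⇒ A = \frac{12}{5}.
So u(n) = \frac{12 \cdot 6^{n}}{5} - n - \frac{2}{5}.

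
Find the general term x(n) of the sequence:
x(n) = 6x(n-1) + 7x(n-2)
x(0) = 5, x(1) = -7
Characteristic equation: x² - 6x - 7 = 0, which factors as (x - (7))(x - (-1)) = 0.
Roots r₁ = 7, r₂ = -1 (distinct).
General solution: x(n) = A·(7)^n + B·(-1)^n.
From x(0) = 5: A + B = 5.
From x(1) = -7: 7A - B = -7.
Solving: A = - \frac{1}{4}, B = \frac{21}{4}.
So x(n) = \frac{21 \left(-1\right)^{n}}{4} - \frac{7^{n}}{4}.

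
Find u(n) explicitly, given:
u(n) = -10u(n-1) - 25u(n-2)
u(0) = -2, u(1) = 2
Characteristic equation: x² + 10x + 25 = 0, which is (x - (-5))².
Repeated root r = -5.
General solution: u(n) = (A + Bn)·(-5)^n.
From u(0) = -2: A = -2.
From u(1) = 2: (A + B)·(-5) = 2 ⇒ B = \frac{8}{5}.
So u(n) = \left(\frac{8 n}{5} - 2\right) \cdot (-5)^n.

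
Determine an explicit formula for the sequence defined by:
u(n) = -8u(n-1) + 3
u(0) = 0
First-order linear non-homogeneous.
Homogeneous solution: u_h(n) = A·(-8)^n.
Try constant particular solution u_p = K: K = -8K + 3 ⇒ K = \frac{1}{3}.
General: u(n) = A·(-8)^n + \frac{1}{3}.
Apply u(0) = 0: A + \frac{1}{3} = 0 ⇒ A = - \frac{1}{3}.
So u(n) = \frac{1}{3} - \frac{\left(-8\right)^{n}}{3}.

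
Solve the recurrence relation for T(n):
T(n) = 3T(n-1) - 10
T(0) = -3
First-order linear non-homogeneous.
Homogeneous solution: T_h(n) = A·(3)^n.
Try constant particular solution T_p = K: K = 3K - 10 ⇒ K = 5.
General: T(n) = A·(3)^n + 5.
Apply T(0) = -3: A + 5 = -3 ⇒ A = -8.
So T(n) = 5 - 8 \cdot 3^{n}.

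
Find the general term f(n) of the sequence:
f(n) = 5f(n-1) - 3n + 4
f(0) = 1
First-order linear with linear forcing.
Homogeneous solution: f_h(n) = A·(5)^n.
Try particular f_p(n) = pn + q. Substituting:
  pn + q = 5(p(n-1) + q) - 3n + 4.
Matching the n-coefficient: p = 5p - 3 ⇒ p = \frac{3}{4}.
Matching constants: q = -5p + 5q + 4 ⇒ q = - \frac{1}{16}.
General: f(n) = A·(5)^n + \frac{3 n}{4} - \frac{1}{16}.
Apply f(0) = 1: A - \frac{1}{16} = 1 ⇒ A = \frac{17}{16}.
So f(n) = \frac{17 \cdot 5^{n}}{16} + \frac{3 n}{4} - \frac{1}{16}.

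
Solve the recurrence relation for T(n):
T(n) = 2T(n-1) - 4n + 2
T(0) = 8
First-order linear with linear forcing.
Homogeneous solution: T_h(n) = A·(2)^n.
Try particular T_p(n) = pn + q. Substituting:
  pn + q = 2(p(n-1) + q) - 4n + 2.
Matching the n-coefficient: p = 2p - 4 ⇒ p = 4.
Matching constants: q = -2p + 2q + 2 ⇒ q = 6.
General: T(n) = A·(2)^n + 4 n + 6.
Apply T(0) = 8: A + 6 = 8 ⇒ A = 2.
So T(n) = 2 \cdot 2^{n} + 4 n + 6.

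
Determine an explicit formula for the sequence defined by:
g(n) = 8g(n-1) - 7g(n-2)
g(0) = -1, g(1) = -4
Characteristic equation: x² - 8x + 7 = 0, which factors as (x - (1))(x - (7)) = 0.
Roots r₁ = 1, r₂ = 7 (distinct).
General solution: g(n) = A·(1)^n + B·(7)^n.
From g(0) = -1: A + B = -1.
From g(1) = -4: A + 7B = -4.
Solving: A = - \frac{1}{2}, B = - \frac{1}{2}.
So g(n) = - \frac{7^{n}}{2} - \frac{1}{2}.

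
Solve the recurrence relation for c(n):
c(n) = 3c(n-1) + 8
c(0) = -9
First-order linear non-homogeneous.
Homogeneous solution: c_h(n) = A·(3)^n.
Try constant particular solution c_p = K: K = 3K + 8 ⇒ K = -4.
General: c(n) = A·(3)^n - 4.
Apply c(0) = -9: A - 4 = -9 ⇒ A = -5.
So c(n) = - 5 \cdot 3^{n} - 4.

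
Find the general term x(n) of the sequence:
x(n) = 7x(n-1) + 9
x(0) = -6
First-order linear non-homogeneous.
Homogeneous solution: x_h(n) = A·(7)^n.
Try constant particular solution x_p = K: K = 7K + 9 ⇒ K = - \frac{3}{2}.
General: x(n) = A·(7)^n - \frac{3}{2}.
Apply x(0) = -6: A - \frac{3}{2} = -6 ⇒ A = - \frac{9}{2}.
So x(n) = - \frac{9 \cdot 7^{n}}{2} - \frac{3}{2}.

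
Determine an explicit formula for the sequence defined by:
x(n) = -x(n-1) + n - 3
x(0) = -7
First-order linear with linear forcing.
Homogeneous solution: x_h(n) = A·(-1)^n.
Try particular x_p(n) = pn + q. Substituting:
  pn + q = -(p(n-1) + q) + n - 3.
Matching the n-coefficient: p = -p + 1 ⇒ p = \frac{1}{2}.
Matching constants: q = p - q - 3 ⇒ q = - \frac{5}{4}.
General: x(n) = A·(-1)^n + \frac{n}{2} - \frac{5}{4}.
Apply x(0) = -7: A - \frac{5}{4} = -7 ⇒ A = - \frac{23}{4}.
So x(n) = - \frac{23 \left(-1\right)^{n}}{4} + \frac{n}{2} - \frac{5}{4}.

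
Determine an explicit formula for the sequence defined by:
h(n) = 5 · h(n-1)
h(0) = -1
Pure geometric recurrence with ratio 5.
By induction h(n) = h(0) · (5)^n = - 5^{n}.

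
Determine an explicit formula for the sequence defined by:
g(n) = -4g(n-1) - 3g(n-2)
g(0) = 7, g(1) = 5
Characteristic equation: x² + 4x + 3 = 0, which factors as (x - (-3))(x - (-1)) = 0.
Roots r₁ = -3, r₂ = -1 (distinct).
General solution: g(n) = A·(-3)^n + B·(-1)^n.
From g(0) = 7: A + B = 7.
From g(1) = 5: -3A - B = 5.
Solving: A = -6, B = 13.
So g(n) = 13 \left(-1\right)^{n} - 6 \left(-3\right)^{n}.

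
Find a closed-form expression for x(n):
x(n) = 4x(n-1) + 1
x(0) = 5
First-order linear non-homogeneous.
Homogeneous solution: x_h(n) = A·(4)^n.
Try constant particular solution x_p = K: K = 4K + 1 ⇒ K = - \frac{1}{3}.
General: x(n) = A·(4)^n - \frac{1}{3}.
Apply x(0) = 5: A - \frac{1}{3} = 5 ⇒ A = \frac{16}{3}.
So x(n) = \frac{16 \cdot 4^{n}}{3} - \frac{1}{3}.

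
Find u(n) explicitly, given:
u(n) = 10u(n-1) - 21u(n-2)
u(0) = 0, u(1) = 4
Characteristic equation: x² - 10x + 21 = 0, which factors as (x - (3))(x - (7)) = 0.
Roots r₁ = 3, r₂ = 7 (distinct).
General solution: u(n) = A·(3)^n + B·(7)^n.
From u(0) = 0: A + B = 0.
From u(1) = 4: 3A + 7B = 4.
Solving: A = -1, B = 1.
So u(n) = - 3^{n} + 7^{n}.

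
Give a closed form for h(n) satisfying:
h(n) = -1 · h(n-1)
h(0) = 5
Pure geometric recurrence with ratio -1.
By induction h(n) = h(0) · (-1)^n = 5 \left(-1\right)^{n}.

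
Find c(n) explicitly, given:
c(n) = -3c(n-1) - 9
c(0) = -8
First-order linear non-homogeneous.
Homogeneous solution: c_h(n) = A·(-3)^n.
Try constant particular solution c_p = K: K = -3K - 9 ⇒ K = - \frac{9}{4}.
General: c(n) = A·(-3)^n - \frac{9}{4}.
Apply c(0) = -8: A - \frac{9}{4} = -8 ⇒ A = - \frac{23}{4}.
So c(n) = - \frac{23 \left(-3\right)^{n}}{4} - \frac{9}{4}.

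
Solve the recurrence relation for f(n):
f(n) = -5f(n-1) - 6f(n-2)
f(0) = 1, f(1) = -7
Characteristic equation: x² + 5x + 6 = 0, which factors as (x - (-2))(x - (-3)) = 0.
Roots r₁ = -2, r₂ = -3 (distinct).
General solution: f(n) = A·(-2)^n + B·(-3)^n.
From f(0) = 1: A + B = 1.
From f(1) = -7: -2A - 3B = -7.
Solving: A = -4, B = 5.
So f(n) = - 4 \left(-2\right)^{n} + 5 \left(-3\right)^{n}.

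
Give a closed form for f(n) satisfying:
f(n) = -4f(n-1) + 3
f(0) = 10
First-order linear non-homogeneous.
Homogeneous solution: f_h(n) = A·(-4)^n.
Try constant particular solution f_p = K: K = -4K + 3 ⇒ K = \frac{3}{5}.
General: f(n) = A·(-4)^n + \frac{3}{5}.
Apply f(0) = 10: A + \frac{3}{5} = 10 ⇒ A = \frac{47}{5}.
So f(n) = \frac{47 \left(-4\right)^{n}}{5} + \frac{3}{5}.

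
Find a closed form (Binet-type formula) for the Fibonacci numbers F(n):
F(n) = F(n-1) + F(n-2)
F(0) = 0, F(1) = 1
This is the Fibonacci sequence.
Characteristic equation: x² - x - 1 = 0; roots r₁ = \frac{1}{2} + \frac{\sqrt{5}}{2}, r₂ = \frac{1}{2} - \frac{\sqrt{5}}{2}.
General: F(n) = A·r₁^n + B·r₂^n. Solving with F(0)=0, F(1)=1 gives A = \frac{\sqrt{5}}{5}, B = - \frac{\sqrt{5}}{5}.
So F(n) = \frac{2^{- n} \sqrt{5} \left(- \left(1 - \sqrt{5}\right)^{n} + \left(1 + \sqrt{5}\right)^{n}\right)}{5}.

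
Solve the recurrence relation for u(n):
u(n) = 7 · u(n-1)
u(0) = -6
Pure geometric recurrence with ratio 7.
By induction u(n) = u(0) · (7)^n = - 6 \cdot 7^{n}.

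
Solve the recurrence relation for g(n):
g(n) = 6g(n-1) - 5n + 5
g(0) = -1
First-order linear with linear forcing.
Homogeneous solution: g_h(n) = A·(6)^n.
Try particular g_p(n) = pn + q. Substituting:
  pn + q = 6(p(n-1) + q) - 5n + 5.
Matching the n-coefficient: p = 6p - 5 ⇒ p = 1.
Matching constants: q = -6p + 6q + 5 ⇒ q = \frac{1}{5}.
General: g(n) = A·(6)^n + n + \frac{1}{5}.
Apply g(0) = -1: A + \frac{1}{5} = -1 ⇒ A = - \frac{6}{5}.
So g(n) = - \frac{6 \cdot 6^{n}}{5} + n + \frac{1}{5}.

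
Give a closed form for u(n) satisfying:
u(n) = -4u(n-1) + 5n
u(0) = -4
First-order linear with linear forcing.
Homogeneous solution: u_h(n) = A·(-4)^n.
Try particular u_p(n) = pn + q. Substituting:
  pn + q = -4(p(n-1) + q) + 5n.
Matching the n-coefficient: p = -4p + 5 ⇒ p = 1.
Matching constants: q = 4p - 4q ⇒ q = \frac{4}{5}.
General: u(n) = A·(-4)^n + n + \frac{4}{5}.
Apply u(0) = -4: A + \frac{4}{5} = -4 ⇒ A = - \frac{24}{5}.
So u(n) = - \frac{24 \left(-4\right)^{n}}{5} + n + \frac{4}{5}.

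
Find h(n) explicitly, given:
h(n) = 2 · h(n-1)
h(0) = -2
Pure geometric recurrence with ratio 2.
By induction h(n) = h(0) · (2)^n = - 2 \cdot 2^{n}.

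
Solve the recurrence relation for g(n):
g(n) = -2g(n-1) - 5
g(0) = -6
First-order linear non-homogeneous.
Homogeneous solution: g_h(n) = A·(-2)^n.
Try constant particular solution g_p = K: K = -2K - 5 ⇒ K = - \frac{5}{3}.
General: g(n) = A·(-2)^n - \frac{5}{3}.
Apply g(0) = -6: A - \frac{5}{3} = -6 ⇒ A = - \frac{13}{3}.
So g(n) = - \frac{13 \left(-2\right)^{n}}{3} - \frac{5}{3}.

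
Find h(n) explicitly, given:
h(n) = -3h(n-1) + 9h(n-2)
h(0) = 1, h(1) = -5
Characteristic equation: x² + 3x - 9 = 0.
Discriminant Δ = (-3)² + 4·(9) = 45.
Roots r₁,₂ = (-3 ± √45)/2, so r₁ = - \frac{3}{2} + \frac{3 \sqrt{5}}{2}, r₂ = - \frac{3 \sqrt{5}}{2} - \frac{3}{2}.
General solution: h(n) = A·r₁^n + B·r₂^n.
From the initial conditions, A + B = 1 and r₁A + r₂B = -5.
Since r₁ - r₂ = √45: A = (-5 - (1)r₂)/√45 = \frac{1}{2} - \frac{7 \sqrt{5}}{30}, and B = 1 - A = \frac{1}{2} + \frac{7 \sqrt{5}}{30}.
So h(n) = \left(\frac{1}{2} - \frac{7 \sqrt{5}}{30}\right)\left(- \frac{3}{2} + \frac{3 \sqrt{5}}{2}\right)^n + \left(\frac{1}{2} + \frac{7 \sqrt{5}}{30}\right)\left(- \frac{3 \sqrt{5}}{2} - \frac{3}{2}\right)^n.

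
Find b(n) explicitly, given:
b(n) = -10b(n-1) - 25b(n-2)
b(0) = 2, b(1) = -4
Characteristic equation: x² + 10x + 25 = 0, which is (x - (-5))².
Repeated root r = -5.
General solution: b(n) = (A + Bn)·(-5)^n.
From b(0) = 2: A = 2.
From b(1) = -4: (A + B)·(-5) = -4 ⇒ B = - \frac{6}{5}.
So b(n) = \left(2 - \frac{6 n}{5}\right) \cdot (-5)^n.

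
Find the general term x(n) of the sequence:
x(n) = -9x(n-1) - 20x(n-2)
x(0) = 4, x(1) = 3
Characteristic equation: x² + 9x + 20 = 0, which factors as (x - (-5))(x - (-4)) = 0.
Roots r₁ = -5, r₂ = -4 (distinct).
General solution: x(n) = A·(-5)^n + B·(-4)^n.
From x(0) = 4: A + B = 4.
From x(1) = 3: -5A - 4B = 3.
Solving: A = -19, B = 23.
So x(n) = 23 \left(-4\right)^{n} - 19 \left(-5\right)^{n}.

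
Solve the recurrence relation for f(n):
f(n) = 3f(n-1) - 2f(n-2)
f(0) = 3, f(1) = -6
Characteristic equation: x² - 3x + 2 = 0, which factors as (x - (2))(x - (1)) = 0.
Roots r₁ = 2, r₂ = 1 (distinct).
General solution: f(n) = A·(2)^n + B·(1)^n.
From f(0) = 3: A + B = 3.
From f(1) = -6: 2A + B = -6.
Solving: A = -9, B = 12.
So f(n) = 12 - 9 \cdot 2^{n}.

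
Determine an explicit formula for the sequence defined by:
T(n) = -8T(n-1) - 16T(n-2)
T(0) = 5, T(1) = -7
Characteristic equation: x² + 8x + 16 = 0, which is (x - (-4))².
Repeated root r = -4.
General solution: T(n) = (A + Bn)·(-4)^n.
From T(0) = 5: A = 5.
From T(1) = -7: (A + B)·(-4) = -7 ⇒ B = - \frac{13}{4}.
So T(n) = \left(5 - \frac{13 n}{4}\right) \cdot (-4)^n.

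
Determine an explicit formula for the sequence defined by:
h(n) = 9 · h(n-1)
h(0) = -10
Pure geometric recurrence with ratio 9.
By induction h(n) = h(0) · (9)^n = - 10 \cdot 9^{n}.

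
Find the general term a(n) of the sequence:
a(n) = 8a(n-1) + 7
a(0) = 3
First-order linear non-homogeneous.
Homogeneous solution: a_h(n) = A·(8)^n.
Try constant particular solution a_p = K: K = 8K + 7 ⇒ K = -1.
General: a(n) = A·(8)^n - 1.
Apply a(0) = 3: A - 1 = 3 ⇒ A = 4.
So a(n) = 4 \cdot 8^{n} - 1.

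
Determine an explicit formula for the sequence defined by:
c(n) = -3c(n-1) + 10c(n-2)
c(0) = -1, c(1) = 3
Characteristic equation: x² + 3x - 10 = 0, which factors as (x - (-5))(x - (2)) = 0.
Roots r₁ = -5, r₂ = 2 (distinct).
General solution: c(n) = A·(-5)^n + B·(2)^n.
From c(0) = -1: A + B = -1.
From c(1) = 3: -5A + 2B = 3.
Solving: A = - \frac{5}{7}, B = - \frac{2}{7}.
So c(n) = - \frac{5 \left(-5\right)^{n}}{7} - \frac{2 \cdot 2^{n}}{7}.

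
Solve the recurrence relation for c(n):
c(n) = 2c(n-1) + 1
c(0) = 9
First-order linear non-homogeneous.
Homogeneous solution: c_h(n) = A·(2)^n.
Try constant particular solution c_p = K: K = 2K + 1 ⇒ K = -1.
General: c(n) = A·(2)^n - 1.
Apply c(0) = 9: A - 1 = 9 ⇒ A = 10.
So c(n) = 10 \cdot 2^{n} - 1.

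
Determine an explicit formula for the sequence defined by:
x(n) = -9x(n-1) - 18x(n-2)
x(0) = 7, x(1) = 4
Characteristic equation: x² + 9x + 18 = 0, which factors as (x - (-3))(x - (-6)) = 0.
Roots r₁ = -3, r₂ = -6 (distinct).
General solution: x(n) = A·(-3)^n + B·(-6)^n.
From x(0) = 7: A + B = 7.
From x(1) = 4: -3A - 6B = 4.
Solving: A = \frac{46}{3}, B = - \frac{25}{3}.
So x(n) = \frac{46 \left(-3\right)^{n}}{3} - \frac{25 \left(-6\right)^{n}}{3}.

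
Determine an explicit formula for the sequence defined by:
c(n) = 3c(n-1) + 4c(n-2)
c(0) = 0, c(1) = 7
Characteristic equation: x² - 3x - 4 = 0, which factors as (x - (4))(x - (-1)) = 0.
Roots r₁ = 4, r₂ = -1 (distinct).
General solution: c(n) = A·(4)^n + B·(-1)^n.
From c(0) = 0: A + B = 0.
From c(1) = 7: 4A - B = 7.
Solving: A = \frac{7}{5}, B = - \frac{7}{5}.
So c(n) = - \frac{7 \left(-1\right)^{n}}{5} + \frac{7 \cdot 4^{n}}{5}.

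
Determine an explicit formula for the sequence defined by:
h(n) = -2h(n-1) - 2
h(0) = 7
First-order linear non-homogeneous.
Homogeneous solution: h_h(n) = A·(-2)^n.
Try constant particular solution h_p = K: K = -2K - 2 ⇒ K = - \frac{2}{3}.
General: h(n) = A·(-2)^n - \frac{2}{3}.
Apply h(0) = 7: A - \frac{2}{3} = 7 ⇒ A = \frac{23}{3}.
So h(n) = \frac{23 \left(-2\right)^{n}}{3} - \frac{2}{3}.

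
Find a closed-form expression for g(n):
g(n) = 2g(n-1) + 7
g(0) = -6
First-order linear non-homogeneous.
Homogeneous solution: g_h(n) = A·(2)^n.
Try constant particular solution g_p = K: K = 2K + 7 ⇒ K = -7.
General: g(n) = A·(2)^n - 7.
Apply g(0) = -6: A - 7 = -6 ⇒ A = 1.
So g(n) = 2^{n} - 7.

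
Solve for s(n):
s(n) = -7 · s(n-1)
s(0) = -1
Pure geometric recurrence with ratio -7.
By induction s(n) = s(0) · (-7)^n = - \left(-7\right)^{n}.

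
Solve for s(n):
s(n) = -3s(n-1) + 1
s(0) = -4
First-order linear non-homogeneous.
Homogeneous solution: s_h(n) = A·(-3)^n.
Try constant particular solution s_p = K: K = -3K + 1 ⇒ K = \frac{1}{4}.
General: s(n) = A·(-3)^n + \frac{1}{4}.
Apply s(0) = -4: A + \frac{1}{4} = -4 ⇒ A = - \frac{17}{4}.
So s(n) = \frac{1}{4} - \frac{17 \left(-3\right)^{n}}{4}.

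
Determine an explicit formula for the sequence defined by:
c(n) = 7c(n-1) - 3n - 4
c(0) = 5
First-order linear with linear forcing.
Homogeneous solution: c_h(n) = A·(7)^n.
Try particular c_p(n) = pn + q. Substituting:
  pn + q = 7(p(n-1) + q) - 3n - 4.
Matching the n-coefficient: p = 7p - 3 ⇒ p = \frac{1}{2}.
Matching constants: q = -7p + 7q - 4 ⇒ q = \frac{5}{4}.
General: c(n) = A·(7)^n + \frac{n}{2} + \frac{5}{4}.
Apply c(0) = 5: A + \frac{5}{4} = 5 ⇒ A = \frac{15}{4}.
So c(n) = \frac{15 \cdot 7^{n}}{4} + \frac{n}{2} + \frac{5}{4}.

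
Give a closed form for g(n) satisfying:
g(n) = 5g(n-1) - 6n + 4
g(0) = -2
First-order linear with linear forcing.
Homogeneous solution: g_h(n) = A·(5)^n.
Try particular g_p(n) = pn + q. Substituting:
  pn + q = 5(p(n-1) + q) - 6n + 4.
Matching the n-coefficient: p = 5p - 6 ⇒ p = \frac{3}{2}.
Matching constants: q = -5p + 5q + 4 ⇒ q = \frac{7}{8}.
General: g(n) = A·(5)^n + \frac{3 n}{2} + \frac{7}{8}.
Apply g(0) = -2: A + \frac{7}{8} = -2 ⇒ A = - \frac{23}{8}.
So g(n) = - \frac{23 \cdot 5^{n}}{8} + \frac{3 n}{2} + \frac{7}{8}.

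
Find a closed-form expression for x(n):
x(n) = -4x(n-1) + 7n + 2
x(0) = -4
First-order linear with linear forcing.
Homogeneous solution: x_h(n) = A·(-4)^n.
Try particular x_p(n) = pn + q. Substituting:
  pn + q = -4(p(n-1) + q) + 7n + 2.
Matching the n-coefficient: p = -4p + 7 ⇒ p = \frac{7}{5}.
Matching constants: q = 4p - 4q + 2 ⇒ q = \frac{38}{25}.
General: x(n) = A·(-4)^n + \frac{7 n}{5} + \frac{38}{25}.
Apply x(0) = -4: A + \frac{38}{25} = -4 ⇒ A = - \frac{138}{25}.
So x(n) = - \frac{138 \left(-4\right)^{n}}{25} + \frac{7 n}{5} + \frac{38}{25}.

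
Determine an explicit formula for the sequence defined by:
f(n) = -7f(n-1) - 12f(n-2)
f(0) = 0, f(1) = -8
Characteristic equation: x² + 7x + 12 = 0, which factors as (x - (-3))(x - (-4)) = 0.
Roots r₁ = -3, r₂ = -4 (distinct).
General solution: f(n) = A·(-3)^n + B·(-4)^n.
From f(0) = 0: A + B = 0.
From f(1) = -8: -3A - 4B = -8.
Solving: A = -8, B = 8.
So f(n) = - 8 \left(-3\right)^{n} + 8 \left(-4\right)^{n}.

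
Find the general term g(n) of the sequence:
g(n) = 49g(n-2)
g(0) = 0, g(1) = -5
Characteristic equation: x² - 49 = 0, which factors as (x - (7))(x - (-7)) = 0.
Roots r₁ = 7, r₂ = -7 (distinct).
General solution: g(n) = A·(7)^n + B·(-7)^n.
From g(0) = 0: A + B = 0.
From g(1) = -5: 7A - 7B = -5.
Solving: A = - \frac{5}{14}, B = \frac{5}{14}.
So g(n) = \frac{5 \left(-7\right)^{n}}{14} - \frac{5 \cdot 7^{n}}{14}.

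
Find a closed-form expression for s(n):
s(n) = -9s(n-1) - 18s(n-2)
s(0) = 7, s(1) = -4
Characteristic equation: x² + 9x + 18 = 0, which factors as (x - (-3))(x - (-6)) = 0.
Roots r₁ = -3, r₂ = -6 (distinct).
General solution: s(n) = A·(-3)^n + B·(-6)^n.
From s(0) = 7: A + B = 7.
From s(1) = -4: -3A - 6B = -4.
Solving: A = \frac{38}{3}, B = - \frac{17}{3}.
So s(n) = \frac{38 \left(-3\right)^{n}}{3} - \frac{17 \left(-6\right)^{n}}{3}.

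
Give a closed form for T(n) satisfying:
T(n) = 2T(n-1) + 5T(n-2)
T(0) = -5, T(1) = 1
Characteristic equation: x² - 2x - 5 = 0.
Discriminant Δ = (2)² + 4·(5) = 24.
Roots r₁,₂ = (2 ± √24)/2, so r₁ = 1 + \sqrt{6}, r₂ = 1 - \sqrt{6}.
General solution: T(n) = A·r₁^n + B·r₂^n.
From the initial conditions, A + B = -5 and r₁A + r₂B = 1.
Since r₁ - r₂ = √24: A = (1 - (-5)r₂)/√24 = - \frac{5}{2} + \frac{\sqrt{6}}{2}, and B = -5 - A = - \frac{5}{2} - \frac{\sqrt{6}}{2}.
So T(n) = \left(- \frac{5}{2} + \frac{\sqrt{6}}{2}\right)\left(1 + \sqrt{6}\right)^n + \left(- \frac{5}{2} - \frac{\sqrt{6}}{2}\right)\left(1 - \sqrt{6}\right)^n.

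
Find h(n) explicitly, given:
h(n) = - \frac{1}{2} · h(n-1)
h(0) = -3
Pure geometric recurrence with ratio - \frac{1}{2}.
By induction h(n) = h(0) · (- \frac{1}{2})^n = - 3 \left(- \frac{1}{2}\right)^{n}.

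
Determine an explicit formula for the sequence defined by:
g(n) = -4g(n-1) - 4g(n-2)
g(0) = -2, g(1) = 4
Characteristic equation: x² + 4x + 4 = 0, which is (x - (-2))².
Repeated root r = -2.
General solution: g(n) = (A + Bn)·(-2)^n.
From g(0) = -2: A = -2.
From g(1) = 4: (A + B)·(-2) = 4 ⇒ B = 0.
So g(n) = \left(-2\right) \cdot (-2)^n.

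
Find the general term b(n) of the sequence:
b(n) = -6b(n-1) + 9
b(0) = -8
First-order linear non-homogeneous.
Homogeneous solution: b_h(n) = A·(-6)^n.
Try constant particular solution b_p = K: K = -6K + 9 ⇒ K = \frac{9}{7}.
General: b(n) = A·(-6)^n + \frac{9}{7}.
Apply b(0) = -8: A + \frac{9}{7} = -8 ⇒ A = - \frac{65}{7}.
So b(n) = \frac{9}{7} - \frac{65 \left(-6\right)^{n}}{7}.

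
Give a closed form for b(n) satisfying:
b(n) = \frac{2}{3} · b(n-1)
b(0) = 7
Pure geometric recurrence with ratio \frac{2}{3}.
By induction b(n) = b(0) · (\frac{2}{3})^n = 7 \left(\frac{2}{3}\right)^{n}.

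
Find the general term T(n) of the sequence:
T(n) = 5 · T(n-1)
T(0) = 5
Pure geometric recurrence with ratio 5.
By induction T(n) = T(0) · (5)^n = 5 \cdot 5^{n}.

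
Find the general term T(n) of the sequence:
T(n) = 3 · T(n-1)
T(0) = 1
Pure geometric recurrence with ratio 3.
By induction T(n) = T(0) · (3)^n = 3^{n}.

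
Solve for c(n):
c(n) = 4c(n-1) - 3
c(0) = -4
First-order linear non-homogeneous.
Homogeneous solution: c_h(n) = A·(4)^n.
Try constant particular solution c_p = K: K = 4K - 3 ⇒ K = 1.
General: c(n) = A·(4)^n + 1.
Apply c(0) = -4: A + 1 = -4 ⇒ A = -5.
So c(n) = 1 - 5 \cdot 4^{n}.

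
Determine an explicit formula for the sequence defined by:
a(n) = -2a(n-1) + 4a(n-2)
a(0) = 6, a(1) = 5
Characteristic equation: x² + 2x - 4 = 0.
Discriminant Δ = (-2)² + 4·(4) = 20.
Roots r₁,₂ = (-2 ± √20)/2, so r₁ = -1 + \sqrt{5}, r₂ = - \sqrt{5} - 1.
General solution: a(n) = A·r₁^n + B·r₂^n.
From the initial conditions, A + B = 6 and r₁A + r₂B = 5.
Since r₁ - r₂ = √20: A = (5 - (6)r₂)/√20 = \frac{11 \sqrt{5}}{10} + 3, and B = 6 - A = 3 - \frac{11 \sqrt{5}}{10}.
So a(n) = \left(\frac{11 \sqrt{5}}{10} + 3\right)\left(-1 + \sqrt{5}\right)^n + \left(3 - \frac{11 \sqrt{5}}{10}\right)\left(- \sqrt{5} - 1\right)^n.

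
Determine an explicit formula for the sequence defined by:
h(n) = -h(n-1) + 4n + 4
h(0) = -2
First-order linear with linear forcing.
Homogeneous solution: h_h(n) = A·(-1)^n.
Try particular h_p(n) = pn + q. Substituting:
  pn + q = -(p(n-1) + q) + 4n + 4.
Matching the n-coefficient: p = -p + 4 ⇒ p = 2.
Matching constants: q = p - q + 4 ⇒ q = 3.
General: h(n) = A·(-1)^n + 2 n + 3.
Apply h(0) = -2: A + 3 = -2 ⇒ A = -5.
So h(n) = - 5 \left(-1\right)^{n} + 2 n + 3.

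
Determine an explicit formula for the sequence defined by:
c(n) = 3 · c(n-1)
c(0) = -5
Pure geometric recurrence with ratio 3.
By induction c(n) = c(0) · (3)^n = - 5 \cdot 3^{n}.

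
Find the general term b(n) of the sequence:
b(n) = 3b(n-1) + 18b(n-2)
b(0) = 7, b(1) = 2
Characteristic equation: x² - 3x - 18 = 0, which factors as (x - (6))(x - (-3)) = 0.
Roots r₁ = 6, r₂ = -3 (distinct).
General solution: b(n) = A·(6)^n + B·(-3)^n.
From b(0) = 7: A + B = 7.
From b(1) = 2: 6A - 3B = 2.
Solving: A = \frac{23}{9}, B = \frac{40}{9}.
So b(n) = \frac{40 \left(-3\right)^{n}}{9} + \frac{23 \cdot 6^{n}}{9}.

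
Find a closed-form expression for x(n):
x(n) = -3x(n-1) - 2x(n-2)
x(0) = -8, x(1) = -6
Characteristic equation: x² + 3x + 2 = 0, which factors as (x - (-1))(x - (-2)) = 0.
Roots r₁ = -1, r₂ = -2 (distinct).
General solution: x(n) = A·(-1)^n + B·(-2)^n.
From x(0) = -8: A + B = -8.
From x(1) = -6: -A - 2B = -6.
Solving: A = -22, B = 14.
So x(n) = - 22 \left(-1\right)^{n} + 14 \left(-2\right)^{n}.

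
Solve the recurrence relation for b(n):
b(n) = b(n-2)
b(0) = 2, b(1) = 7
Characteristic equation: x² - 1 = 0, which factors as (x - (1))(x - (-1)) = 0.
Roots r₁ = 1, r₂ = -1 (distinct).
General solution: b(n) = A·(1)^n + B·(-1)^n.
From b(0) = 2: A + B = 2.
From b(1) = 7: A - B = 7.
Solving: A = \frac{9}{2}, B = - \frac{5}{2}.
So b(n) = \frac{9}{2} - \frac{5 \left(-1\right)^{n}}{2}.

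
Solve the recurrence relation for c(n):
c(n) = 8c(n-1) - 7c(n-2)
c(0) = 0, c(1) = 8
Characteristic equation: x² - 8x + 7 = 0, which factors as (x - (7))(x - (1)) = 0.
Roots r₁ = 7, r₂ = 1 (distinct).
General solution: c(n) = A·(7)^n + B·(1)^n.
From c(0) = 0: A + B = 0.
From c(1) = 8: 7A + B = 8.
Solving: A = \frac{4}{3}, B = - \frac{4}{3}.
So c(n) = \frac{4 \cdot 7^{n}}{3} - \frac{4}{3}.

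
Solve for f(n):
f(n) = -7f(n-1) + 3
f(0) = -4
First-order linear non-homogeneous.
Homogeneous solution: f_h(n) = A·(-7)^n.
Try constant particular solution f_p = K: K = -7K + 3 ⇒ K = \frac{3}{8}.
General: f(n) = A·(-7)^n + \frac{3}{8}.
Apply f(0) = -4: A + \frac{3}{8} = -4 ⇒ A = - \frac{35}{8}.
So f(n) = \frac{3}{8} - \frac{35 \left(-7\right)^{n}}{8}.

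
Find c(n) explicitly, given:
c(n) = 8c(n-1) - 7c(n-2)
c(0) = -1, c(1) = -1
Characteristic equation: x² - 8x + 7 = 0, which factors as (x - (7))(x - (1)) = 0.
Roots r₁ = 7, r₂ = 1 (distinct).
General solution: c(n) = A·(7)^n + B·(1)^n.
From c(0) = -1: A + B = -1.
From c(1) = -1: 7A + B = -1.
Solving: A = 0, B = -1.
So c(n) = -1.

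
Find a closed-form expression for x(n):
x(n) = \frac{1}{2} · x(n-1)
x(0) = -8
Pure geometric recurrence with ratio \frac{1}{2}.
By induction x(n) = x(0) · (\frac{1}{2})^n = - 8 \cdot 2^{- n}.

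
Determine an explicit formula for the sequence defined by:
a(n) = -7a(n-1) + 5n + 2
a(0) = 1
First-order linear with linear forcing.
Homogeneous solution: a_h(n) = A·(-7)^n.
Try particular a_p(n) = pn + q. Substituting:
  pn + q = -7(p(n-1) + q) + 5n + 2.
Matching the n-coefficient: p = -7p + 5 ⇒ p = \frac{5}{8}.
Matching constants: q = 7p - 7q + 2 ⇒ q = \frac{51}{64}.
General: a(n) = A·(-7)^n + \frac{5 n}{8} + \frac{51}{64}.
Apply a(0) = 1: A + \frac{51}{64} = 1 ⇒ A = \frac{13}{64}.
So a(n) = \frac{13 \left(-7\right)^{n}}{64} + \frac{5 n}{8} + \frac{51}{64}.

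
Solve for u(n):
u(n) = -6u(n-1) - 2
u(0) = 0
First-order linear non-homogeneous.
Homogeneous solution: u_h(n) = A·(-6)^n.
Try constant particular solution u_p = K: K = -6K - 2 ⇒ K = - \frac{2}{7}.
General: u(n) = A·(-6)^n - \frac{2}{7}.
Apply u(0) = 0: A - \frac{2}{7} = 0 ⇒ A = \frac{2}{7}.
So u(n) = \frac{2 \left(-6\right)^{n}}{7} - \frac{2}{7}.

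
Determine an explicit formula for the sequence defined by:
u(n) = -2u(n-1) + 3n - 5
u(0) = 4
First-order linear with linear forcing.
Homogeneous solution: u_h(n) = A·(-2)^n.
Try particular u_p(n) = pn + q. Substituting:
  pn + q = -2(p(n-1) + q) + 3n - 5.
Matching the n-coefficient: p = -2p + 3 ⇒ p = 1.
Matching constants: q = 2p - 2q - 5 ⇒ q = -1.
General: u(n) = A·(-2)^n + n - 1.
Apply u(0) = 4: A - 1 = 4 ⇒ A = 5.
So u(n) = 5 \left(-2\right)^{n} + n - 1.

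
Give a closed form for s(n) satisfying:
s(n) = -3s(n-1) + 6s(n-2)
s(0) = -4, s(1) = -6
Characteristic equation: x² + 3x - 6 = 0.
Discriminant Δ = (-3)² + 4·(6) = 33.
Roots r₁,₂ = (-3 ± √33)/2, so r₁ = - \frac{3}{2} + \frac{\sqrt{33}}{2}, r₂ = - \frac{\sqrt{33}}{2} - \frac{3}{2}.
General solution: s(n) = A·r₁^n + B·r₂^n.
From the initial conditions, A + B = -4 and r₁A + r₂B = -6.
Since r₁ - r₂ = √33: A = (-6 - (-4)r₂)/√33 = - \frac{4 \sqrt{33}}{11} - 2, and B = -4 - A = -2 + \frac{4 \sqrt{33}}{11}.
So s(n) = \left(- \frac{4 \sqrt{33}}{11} - 2\right)\left(- \frac{3}{2} + \frac{\sqrt{33}}{2}\right)^n + \left(-2 + \frac{4 \sqrt{33}}{11}\right)\left(- \frac{\sqrt{33}}{2} - \frac{3}{2}\right)^n.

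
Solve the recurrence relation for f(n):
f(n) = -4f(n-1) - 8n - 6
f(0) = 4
First-order linear with linear forcing.
Homogeneous solution: f_h(n) = A·(-4)^n.
Try particular f_p(n) = pn + q. Substituting:
  pn + q = -4(p(n-1) + q) - 8n - 6.
Matching the n-coefficient: p = -4p - 8 ⇒ p = - \frac{8}{5}.
Matching constants: q = 4p - 4q - 6 ⇒ q = - \frac{62}{25}.
General: f(n) = A·(-4)^n - \frac{8 n}{5} - \frac{62}{25}.
Apply f(0) = 4: A - \frac{62}{25} = 4 ⇒ A = \frac{162}{25}.
So f(n) = \frac{162 \left(-4\right)^{n}}{25} - \frac{8 n}{5} - \frac{62}{25}.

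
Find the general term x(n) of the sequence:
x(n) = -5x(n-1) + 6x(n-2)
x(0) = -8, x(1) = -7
Characteristic equation: x² + 5x - 6 = 0, which factors as (x - (1))(x - (-6)) = 0.
Roots r₁ = 1, r₂ = -6 (distinct).
General solution: x(n) = A·(1)^n + B·(-6)^n.
From x(0) = -8: A + B = -8.
From x(1) = -7: A - 6B = -7.
Solving: A = - \frac{55}{7}, B = - \frac{1}{7}.
So x(n) = - \frac{\left(-6\right)^{n}}{7} - \frac{55}{7}.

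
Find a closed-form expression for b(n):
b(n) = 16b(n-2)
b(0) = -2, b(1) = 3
Characteristic equation: x² - 16 = 0, which factors as (x - (-4))(x - (4)) = 0.
Roots r₁ = -4, r₂ = 4 (distinct).
General solution: b(n) = A·(-4)^n + B·(4)^n.
From b(0) = -2: A + B = -2.
From b(1) = 3: -4A + 4B = 3.
Solving: A = - \frac{11}{8}, B = - \frac{5}{8}.
So b(n) = - \frac{11 \left(-4\right)^{n}}{8} - \frac{5 \cdot 4^{n}}{8}.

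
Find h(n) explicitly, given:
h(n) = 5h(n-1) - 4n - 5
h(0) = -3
First-order linear with linear forcing.
Homogeneous solution: h_h(n) = A·(5)^n.
Try particular h_p(n) = pn + q. Substituting:
  pn + q = 5(p(n-1) + q) - 4n - 5.
Matching the n-coefficient: p = 5p - 4 ⇒ p = 1.
Matching constants: q = -5p + 5q - 5 ⇒ q = \frac{5}{2}.
General: h(n) = A·(5)^n + n + \frac{5}{2}.
Apply h(0) = -3: A + \frac{5}{2} = -3 ⇒ A = - \frac{11}{2}.
So h(n) = - \frac{11 \cdot 5^{n}}{2} + n + \frac{5}{2}.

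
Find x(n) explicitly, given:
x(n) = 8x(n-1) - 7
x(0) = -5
First-order linear non-homogeneous.
Homogeneous solution: x_h(n) = A·(8)^n.
Try constant particular solution x_p = K: K = 8K - 7 ⇒ K = 1.
General: x(n) = A·(8)^n + 1.
Apply x(0) = -5: A + 1 = -5 ⇒ A = -6.
So x(n) = 1 - 6 \cdot 8^{n}.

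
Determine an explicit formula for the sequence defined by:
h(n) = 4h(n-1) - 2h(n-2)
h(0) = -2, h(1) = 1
Characteristic equation: x² - 4x + 2 = 0.
Discriminant Δ = (4)² + 4·(-2) = 8.
Roots r₁,₂ = (4 ± √8)/2, so r₁ = \sqrt{2} + 2, r₂ = 2 - \sqrt{2}.
General solution: h(n) = A·r₁^n + B·r₂^n.
From the initial conditions, A + B = -2 and r₁A + r₂B = 1.
Since r₁ - r₂ = √8: A = (1 - (-2)r₂)/√8 = -1 + \frac{5 \sqrt{2}}{4}, and B = -2 - A = - \frac{5 \sqrt{2}}{4} - 1.
So h(n) = \left(-1 + \frac{5 \sqrt{2}}{4}\right)\left(\sqrt{2} + 2\right)^n + \left(- \frac{5 \sqrt{2}}{4} - 1\right)\left(2 - \sqrt{2}\right)^n.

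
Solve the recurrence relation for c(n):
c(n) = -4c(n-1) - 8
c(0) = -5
First-order linear non-homogeneous.
Homogeneous solution: c_h(n) = A·(-4)^n.
Try constant particular solution c_p = K: K = -4K - 8 ⇒ K = - \frac{8}{5}.
General: c(n) = A·(-4)^n - \frac{8}{5}.
Apply c(0) = -5: A - \frac{8}{5} = -5 ⇒ A = - \frac{17}{5}.
So c(n) = - \frac{17 \left(-4\right)^{n}}{5} - \frac{8}{5}.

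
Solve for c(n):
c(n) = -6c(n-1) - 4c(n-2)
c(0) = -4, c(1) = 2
Characteristic equation: x² + 6x + 4 = 0.
Discriminant Δ = (-6)² + 4·(-4) = 20.
Roots r₁,₂ = (-6 ± √20)/2, so r₁ = -3 + \sqrt{5}, r₂ = -3 - \sqrt{5}.
General solution: c(n) = A·r₁^n + B·r₂^n.
From the initial conditions, A + B = -4 and r₁A + r₂B = 2.
Since r₁ - r₂ = √20: A = (2 - (-4)r₂)/√20 = - \sqrt{5} - 2, and B = -4 - A = -2 + \sqrt{5}.
So c(n) = \left(- \sqrt{5} - 2\right)\left(-3 + \sqrt{5}\right)^n + \left(-2 + \sqrt{5}\right)\left(-3 - \sqrt{5}\right)^n.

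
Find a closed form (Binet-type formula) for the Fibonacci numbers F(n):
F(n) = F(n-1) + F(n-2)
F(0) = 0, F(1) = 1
This is the Fibonacci sequence.
Characteristic equation: x² - x - 1 = 0; roots r₁ = \frac{1}{2} + \frac{\sqrt{5}}{2}, r₂ = \frac{1}{2} - \frac{\sqrt{5}}{2}.
General: F(n) = A·r₁^n + B·r₂^n. Solving with F(0)=0, F(1)=1 gives A = \frac{\sqrt{5}}{5}, B = - \frac{\sqrt{5}}{5}.
So F(n) = \frac{2^{- n} \sqrt{5} \left(- \left(1 - \sqrt{5}\right)^{n} + \left(1 + \sqrt{5}\right)^{n}\right)}{5}.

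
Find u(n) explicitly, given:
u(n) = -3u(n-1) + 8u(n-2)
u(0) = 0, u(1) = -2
Characteristic equation: x² + 3x - 8 = 0.
Discriminant Δ = (-3)² + 4·(8) = 41.
Roots r₁,₂ = (-3 ± √41)/2, so r₁ = - \frac{3}{2} + \frac{\sqrt{41}}{2}, r₂ = - \frac{\sqrt{41}}{2} - \frac{3}{2}.
General solution: u(n) = A·r₁^n + B·r₂^n.
From the initial conditions, A + B = 0 and r₁A + r₂B = -2.
Since r₁ - r₂ = √41: A = (-2 - (0)r₂)/√41 = - \frac{2 \sqrt{41}}{41}, and B = 0 - A = \frac{2 \sqrt{41}}{41}.
So u(n) = \left(- \frac{2 \sqrt{41}}{41}\right)\left(- \frac{3}{2} + \frac{\sqrt{41}}{2}\right)^n + \left(\frac{2 \sqrt{41}}{41}\right)\left(- \frac{\sqrt{41}}{2} - \frac{3}{2}\right)^n.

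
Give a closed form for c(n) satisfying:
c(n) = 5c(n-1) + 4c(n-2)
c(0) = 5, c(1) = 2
Characteristic equation: x² - 5x - 4 = 0.
Discriminant Δ = (5)² + 4·(4) = 41.
Roots r₁,₂ = (5 ± √41)/2, so r₁ = \frac{5}{2} + \frac{\sqrt{41}}{2}, r₂ = \frac{5}{2} - \frac{\sqrt{41}}{2}.
General solution: c(n) = A·r₁^n + B·r₂^n.
From the initial conditions, A + B = 5 and r₁A + r₂B = 2.
Since r₁ - r₂ = √41: A = (2 - (5)r₂)/√41 = \frac{5}{2} - \frac{21 \sqrt{41}}{82}, and B = 5 - A = \frac{21 \sqrt{41}}{82} + \frac{5}{2}.
So c(n) = \left(\frac{5}{2} - \frac{21 \sqrt{41}}{82}\right)\left(\frac{5}{2} + \frac{\sqrt{41}}{2}\right)^n + \left(\frac{21 \sqrt{41}}{82} + \frac{5}{2}\right)\left(\frac{5}{2} - \frac{\sqrt{41}}{2}\right)^n.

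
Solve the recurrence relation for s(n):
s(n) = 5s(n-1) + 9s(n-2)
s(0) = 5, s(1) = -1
Characteristic equation: x² - 5x - 9 = 0.
Discriminant Δ = (5)² + 4·(9) = 61.
Roots r₁,₂ = (5 ± √61)/2, so r₁ = \frac{5}{2} + \frac{\sqrt{61}}{2}, r₂ = \frac{5}{2} - \frac{\sqrt{61}}{2}.
General solution: s(n) = A·r₁^n + B·r₂^n.
From the initial conditions, A + B = 5 and r₁A + r₂B = -1.
Since r₁ - r₂ = √61: A = (-1 - (5)r₂)/√61 = \frac{5}{2} - \frac{27 \sqrt{61}}{122}, and B = 5 - A = \frac{27 \sqrt{61}}{122} + \frac{5}{2}.
So s(n) = \left(\frac{5}{2} - \frac{27 \sqrt{61}}{122}\right)\left(\frac{5}{2} + \frac{\sqrt{61}}{2}\right)^n + \left(\frac{27 \sqrt{61}}{122} + \frac{5}{2}\right)\left(\frac{5}{2} - \frac{\sqrt{61}}{2}\right)^n.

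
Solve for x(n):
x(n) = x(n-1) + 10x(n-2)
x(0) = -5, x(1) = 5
Characteristic equation: x² - x - 10 = 0.
Discriminant Δ = (1)² + 4·(10) = 41.
Roots r₁,₂ = (1 ± √41)/2, so r₁ = \frac{1}{2} + \frac{\sqrt{41}}{2}, r₂ = \frac{1}{2} - \frac{\sqrt{41}}{2}.
General solution: x(n) = A·r₁^n + B·r₂^n.
From the initial conditions, A + B = -5 and r₁A + r₂B = 5.
Since r₁ - r₂ = √41: A = (5 - (-5)r₂)/√41 = - \frac{5}{2} + \frac{15 \sqrt{41}}{82}, and B = -5 - A = - \frac{5}{2} - \frac{15 \sqrt{41}}{82}.
So x(n) = \left(- \frac{5}{2} + \frac{15 \sqrt{41}}{82}\right)\left(\frac{1}{2} + \frac{\sqrt{41}}{2}\right)^n + \left(- \frac{5}{2} - \frac{15 \sqrt{41}}{82}\right)\left(\frac{1}{2} - \frac{\sqrt{41}}{2}\right)^n.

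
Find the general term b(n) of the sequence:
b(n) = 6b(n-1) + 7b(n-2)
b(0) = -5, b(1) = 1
Characteristic equation: x² - 6x - 7 = 0, which factors as (x - (7))(x - (-1)) = 0.
Roots r₁ = 7, r₂ = -1 (distinct).
General solution: b(n) = A·(7)^n + B·(-1)^n.
From b(0) = -5: A + B = -5.
From b(1) = 1: 7A - B = 1.
Solving: A = - \frac{1}{2}, B = - \frac{9}{2}.
So b(n) = - \frac{9 \left(-1\right)^{n}}{2} - \frac{7^{n}}{2}.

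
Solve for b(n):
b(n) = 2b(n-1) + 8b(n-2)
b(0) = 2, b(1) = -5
Characteristic equation: x² - 2x - 8 = 0, which factors as (x - (4))(x - (-2)) = 0.
Roots r₁ = 4, r₂ = -2 (distinct).
General solution: b(n) = A·(4)^n + B·(-2)^n.
From b(0) = 2: A + B = 2.
From b(1) = -5: 4A - 2B = -5.
Solving: A = - \frac{1}{6}, B = \frac{13}{6}.
So b(n) = \frac{13 \left(-2\right)^{n}}{6} - \frac{4^{n}}{6}.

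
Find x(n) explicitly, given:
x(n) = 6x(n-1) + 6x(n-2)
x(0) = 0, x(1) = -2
Characteristic equation: x² - 6x - 6 = 0.
Discriminant Δ = (6)² + 4·(6) = 60.
Roots r₁,₂ = (6 ± √60)/2, so r₁ = 3 + \sqrt{15}, r₂ = 3 - \sqrt{15}.
General solution: x(n) = A·r₁^n + B·r₂^n.
From the initial conditions, A + B = 0 and r₁A + r₂B = -2.
Since r₁ - r₂ = √60: A = (-2 - (0)r₂)/√60 = - \frac{\sqrt{15}}{15}, and B = 0 - A = \frac{\sqrt{15}}{15}.
So x(n) = \left(- \frac{\sqrt{15}}{15}\right)\left(3 + \sqrt{15}\right)^n + \left(\frac{\sqrt{15}}{15}\right)\left(3 - \sqrt{15}\right)^n.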